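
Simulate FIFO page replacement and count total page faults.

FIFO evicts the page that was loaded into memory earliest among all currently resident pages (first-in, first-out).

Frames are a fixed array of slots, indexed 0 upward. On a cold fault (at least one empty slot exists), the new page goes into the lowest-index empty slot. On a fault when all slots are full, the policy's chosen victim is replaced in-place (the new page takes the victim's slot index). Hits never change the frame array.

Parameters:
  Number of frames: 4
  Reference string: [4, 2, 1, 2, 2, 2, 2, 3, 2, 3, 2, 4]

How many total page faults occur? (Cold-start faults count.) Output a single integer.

Answer: 4

Derivation:
Step 0: ref 4 → FAULT, frames=[4,-,-,-]
Step 1: ref 2 → FAULT, frames=[4,2,-,-]
Step 2: ref 1 → FAULT, frames=[4,2,1,-]
Step 3: ref 2 → HIT, frames=[4,2,1,-]
Step 4: ref 2 → HIT, frames=[4,2,1,-]
Step 5: ref 2 → HIT, frames=[4,2,1,-]
Step 6: ref 2 → HIT, frames=[4,2,1,-]
Step 7: ref 3 → FAULT, frames=[4,2,1,3]
Step 8: ref 2 → HIT, frames=[4,2,1,3]
Step 9: ref 3 → HIT, frames=[4,2,1,3]
Step 10: ref 2 → HIT, frames=[4,2,1,3]
Step 11: ref 4 → HIT, frames=[4,2,1,3]
Total faults: 4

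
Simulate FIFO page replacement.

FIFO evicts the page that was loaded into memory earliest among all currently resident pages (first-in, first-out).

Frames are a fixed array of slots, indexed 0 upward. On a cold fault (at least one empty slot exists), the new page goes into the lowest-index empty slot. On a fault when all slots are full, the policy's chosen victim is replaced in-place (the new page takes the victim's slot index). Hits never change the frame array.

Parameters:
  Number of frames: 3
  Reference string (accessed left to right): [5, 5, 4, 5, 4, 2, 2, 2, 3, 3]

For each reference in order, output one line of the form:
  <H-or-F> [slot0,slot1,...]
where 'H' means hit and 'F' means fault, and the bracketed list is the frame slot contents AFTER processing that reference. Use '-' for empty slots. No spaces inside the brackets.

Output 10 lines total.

F [5,-,-]
H [5,-,-]
F [5,4,-]
H [5,4,-]
H [5,4,-]
F [5,4,2]
H [5,4,2]
H [5,4,2]
F [3,4,2]
H [3,4,2]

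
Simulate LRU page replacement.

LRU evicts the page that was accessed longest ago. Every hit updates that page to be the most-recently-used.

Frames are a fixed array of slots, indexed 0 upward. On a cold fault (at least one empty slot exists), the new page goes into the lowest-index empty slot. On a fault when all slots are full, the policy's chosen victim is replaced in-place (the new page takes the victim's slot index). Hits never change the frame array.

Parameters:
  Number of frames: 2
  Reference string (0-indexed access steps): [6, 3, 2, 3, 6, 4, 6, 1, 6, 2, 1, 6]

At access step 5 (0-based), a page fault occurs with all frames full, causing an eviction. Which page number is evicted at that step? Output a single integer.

Step 0: ref 6 -> FAULT, frames=[6,-]
Step 1: ref 3 -> FAULT, frames=[6,3]
Step 2: ref 2 -> FAULT, evict 6, frames=[2,3]
Step 3: ref 3 -> HIT, frames=[2,3]
Step 4: ref 6 -> FAULT, evict 2, frames=[6,3]
Step 5: ref 4 -> FAULT, evict 3, frames=[6,4]
At step 5: evicted page 3

Answer: 3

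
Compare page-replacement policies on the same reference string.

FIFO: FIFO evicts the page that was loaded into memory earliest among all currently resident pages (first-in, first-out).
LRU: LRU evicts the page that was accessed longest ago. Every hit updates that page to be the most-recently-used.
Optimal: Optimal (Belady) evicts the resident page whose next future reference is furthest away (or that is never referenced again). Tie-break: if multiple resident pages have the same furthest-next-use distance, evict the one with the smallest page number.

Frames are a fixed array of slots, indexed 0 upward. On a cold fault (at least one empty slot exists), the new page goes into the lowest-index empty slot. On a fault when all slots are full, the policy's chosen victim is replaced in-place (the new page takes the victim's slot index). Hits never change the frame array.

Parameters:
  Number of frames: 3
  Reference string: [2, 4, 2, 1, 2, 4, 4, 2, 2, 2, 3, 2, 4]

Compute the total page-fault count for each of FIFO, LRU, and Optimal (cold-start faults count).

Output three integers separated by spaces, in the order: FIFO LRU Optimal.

Answer: 6 4 4

Derivation:
--- FIFO ---
  step 0: ref 2 -> FAULT, frames=[2,-,-] (faults so far: 1)
  step 1: ref 4 -> FAULT, frames=[2,4,-] (faults so far: 2)
  step 2: ref 2 -> HIT, frames=[2,4,-] (faults so far: 2)
  step 3: ref 1 -> FAULT, frames=[2,4,1] (faults so far: 3)
  step 4: ref 2 -> HIT, frames=[2,4,1] (faults so far: 3)
  step 5: ref 4 -> HIT, frames=[2,4,1] (faults so far: 3)
  step 6: ref 4 -> HIT, frames=[2,4,1] (faults so far: 3)
  step 7: ref 2 -> HIT, frames=[2,4,1] (faults so far: 3)
  step 8: ref 2 -> HIT, frames=[2,4,1] (faults so far: 3)
  step 9: ref 2 -> HIT, frames=[2,4,1] (faults so far: 3)
  step 10: ref 3 -> FAULT, evict 2, frames=[3,4,1] (faults so far: 4)
  step 11: ref 2 -> FAULT, evict 4, frames=[3,2,1] (faults so far: 5)
  step 12: ref 4 -> FAULT, evict 1, frames=[3,2,4] (faults so far: 6)
  FIFO total faults: 6
--- LRU ---
  step 0: ref 2 -> FAULT, frames=[2,-,-] (faults so far: 1)
  step 1: ref 4 -> FAULT, frames=[2,4,-] (faults so far: 2)
  step 2: ref 2 -> HIT, frames=[2,4,-] (faults so far: 2)
  step 3: ref 1 -> FAULT, frames=[2,4,1] (faults so far: 3)
  step 4: ref 2 -> HIT, frames=[2,4,1] (faults so far: 3)
  step 5: ref 4 -> HIT, frames=[2,4,1] (faults so far: 3)
  step 6: ref 4 -> HIT, frames=[2,4,1] (faults so far: 3)
  step 7: ref 2 -> HIT, frames=[2,4,1] (faults so far: 3)
  step 8: ref 2 -> HIT, frames=[2,4,1] (faults so far: 3)
  step 9: ref 2 -> HIT, frames=[2,4,1] (faults so far: 3)
  step 10: ref 3 -> FAULT, evict 1, frames=[2,4,3] (faults so far: 4)
  step 11: ref 2 -> HIT, frames=[2,4,3] (faults so far: 4)
  step 12: ref 4 -> HIT, frames=[2,4,3] (faults so far: 4)
  LRU total faults: 4
--- Optimal ---
  step 0: ref 2 -> FAULT, frames=[2,-,-] (faults so far: 1)
  step 1: ref 4 -> FAULT, frames=[2,4,-] (faults so far: 2)
  step 2: ref 2 -> HIT, frames=[2,4,-] (faults so far: 2)
  step 3: ref 1 -> FAULT, frames=[2,4,1] (faults so far: 3)
  step 4: ref 2 -> HIT, frames=[2,4,1] (faults so far: 3)
  step 5: ref 4 -> HIT, frames=[2,4,1] (faults so far: 3)
  step 6: ref 4 -> HIT, frames=[2,4,1] (faults so far: 3)
  step 7: ref 2 -> HIT, frames=[2,4,1] (faults so far: 3)
  step 8: ref 2 -> HIT, frames=[2,4,1] (faults so far: 3)
  step 9: ref 2 -> HIT, frames=[2,4,1] (faults so far: 3)
  step 10: ref 3 -> FAULT, evict 1, frames=[2,4,3] (faults so far: 4)
  step 11: ref 2 -> HIT, frames=[2,4,3] (faults so far: 4)
  step 12: ref 4 -> HIT, frames=[2,4,3] (faults so far: 4)
  Optimal total faults: 4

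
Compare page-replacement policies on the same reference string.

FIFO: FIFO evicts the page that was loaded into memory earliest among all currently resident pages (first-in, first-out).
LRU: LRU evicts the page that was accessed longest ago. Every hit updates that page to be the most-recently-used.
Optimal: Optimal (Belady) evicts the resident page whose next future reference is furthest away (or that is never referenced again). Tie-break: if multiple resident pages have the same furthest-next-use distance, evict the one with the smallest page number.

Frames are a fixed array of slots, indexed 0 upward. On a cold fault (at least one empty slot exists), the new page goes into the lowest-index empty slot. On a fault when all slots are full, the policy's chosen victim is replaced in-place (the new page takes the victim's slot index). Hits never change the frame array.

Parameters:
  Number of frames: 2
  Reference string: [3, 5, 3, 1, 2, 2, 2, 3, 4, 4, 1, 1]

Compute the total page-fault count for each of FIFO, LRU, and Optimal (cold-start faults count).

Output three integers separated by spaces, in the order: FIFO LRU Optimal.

--- FIFO ---
  step 0: ref 3 -> FAULT, frames=[3,-] (faults so far: 1)
  step 1: ref 5 -> FAULT, frames=[3,5] (faults so far: 2)
  step 2: ref 3 -> HIT, frames=[3,5] (faults so far: 2)
  step 3: ref 1 -> FAULT, evict 3, frames=[1,5] (faults so far: 3)
  step 4: ref 2 -> FAULT, evict 5, frames=[1,2] (faults so far: 4)
  step 5: ref 2 -> HIT, frames=[1,2] (faults so far: 4)
  step 6: ref 2 -> HIT, frames=[1,2] (faults so far: 4)
  step 7: ref 3 -> FAULT, evict 1, frames=[3,2] (faults so far: 5)
  step 8: ref 4 -> FAULT, evict 2, frames=[3,4] (faults so far: 6)
  step 9: ref 4 -> HIT, frames=[3,4] (faults so far: 6)
  step 10: ref 1 -> FAULT, evict 3, frames=[1,4] (faults so far: 7)
  step 11: ref 1 -> HIT, frames=[1,4] (faults so far: 7)
  FIFO total faults: 7
--- LRU ---
  step 0: ref 3 -> FAULT, frames=[3,-] (faults so far: 1)
  step 1: ref 5 -> FAULT, frames=[3,5] (faults so far: 2)
  step 2: ref 3 -> HIT, frames=[3,5] (faults so far: 2)
  step 3: ref 1 -> FAULT, evict 5, frames=[3,1] (faults so far: 3)
  step 4: ref 2 -> FAULT, evict 3, frames=[2,1] (faults so far: 4)
  step 5: ref 2 -> HIT, frames=[2,1] (faults so far: 4)
  step 6: ref 2 -> HIT, frames=[2,1] (faults so far: 4)
  step 7: ref 3 -> FAULT, evict 1, frames=[2,3] (faults so far: 5)
  step 8: ref 4 -> FAULT, evict 2, frames=[4,3] (faults so far: 6)
  step 9: ref 4 -> HIT, frames=[4,3] (faults so far: 6)
  step 10: ref 1 -> FAULT, evict 3, frames=[4,1] (faults so far: 7)
  step 11: ref 1 -> HIT, frames=[4,1] (faults so far: 7)
  LRU total faults: 7
--- Optimal ---
  step 0: ref 3 -> FAULT, frames=[3,-] (faults so far: 1)
  step 1: ref 5 -> FAULT, frames=[3,5] (faults so far: 2)
  step 2: ref 3 -> HIT, frames=[3,5] (faults so far: 2)
  step 3: ref 1 -> FAULT, evict 5, frames=[3,1] (faults so far: 3)
  step 4: ref 2 -> FAULT, evict 1, frames=[3,2] (faults so far: 4)
  step 5: ref 2 -> HIT, frames=[3,2] (faults so far: 4)
  step 6: ref 2 -> HIT, frames=[3,2] (faults so far: 4)
  step 7: ref 3 -> HIT, frames=[3,2] (faults so far: 4)
  step 8: ref 4 -> FAULT, evict 2, frames=[3,4] (faults so far: 5)
  step 9: ref 4 -> HIT, frames=[3,4] (faults so far: 5)
  step 10: ref 1 -> FAULT, evict 3, frames=[1,4] (faults so far: 6)
  step 11: ref 1 -> HIT, frames=[1,4] (faults so far: 6)
  Optimal total faults: 6

Answer: 7 7 6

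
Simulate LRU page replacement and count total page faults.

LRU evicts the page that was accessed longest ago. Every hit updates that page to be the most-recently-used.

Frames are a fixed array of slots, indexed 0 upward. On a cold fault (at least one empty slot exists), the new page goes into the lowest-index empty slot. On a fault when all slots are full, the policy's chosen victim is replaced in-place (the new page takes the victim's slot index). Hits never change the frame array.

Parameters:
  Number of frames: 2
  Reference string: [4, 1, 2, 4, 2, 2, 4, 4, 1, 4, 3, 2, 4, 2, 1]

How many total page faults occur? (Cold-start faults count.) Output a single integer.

Step 0: ref 4 → FAULT, frames=[4,-]
Step 1: ref 1 → FAULT, frames=[4,1]
Step 2: ref 2 → FAULT (evict 4), frames=[2,1]
Step 3: ref 4 → FAULT (evict 1), frames=[2,4]
Step 4: ref 2 → HIT, frames=[2,4]
Step 5: ref 2 → HIT, frames=[2,4]
Step 6: ref 4 → HIT, frames=[2,4]
Step 7: ref 4 → HIT, frames=[2,4]
Step 8: ref 1 → FAULT (evict 2), frames=[1,4]
Step 9: ref 4 → HIT, frames=[1,4]
Step 10: ref 3 → FAULT (evict 1), frames=[3,4]
Step 11: ref 2 → FAULT (evict 4), frames=[3,2]
Step 12: ref 4 → FAULT (evict 3), frames=[4,2]
Step 13: ref 2 → HIT, frames=[4,2]
Step 14: ref 1 → FAULT (evict 4), frames=[1,2]
Total faults: 9

Answer: 9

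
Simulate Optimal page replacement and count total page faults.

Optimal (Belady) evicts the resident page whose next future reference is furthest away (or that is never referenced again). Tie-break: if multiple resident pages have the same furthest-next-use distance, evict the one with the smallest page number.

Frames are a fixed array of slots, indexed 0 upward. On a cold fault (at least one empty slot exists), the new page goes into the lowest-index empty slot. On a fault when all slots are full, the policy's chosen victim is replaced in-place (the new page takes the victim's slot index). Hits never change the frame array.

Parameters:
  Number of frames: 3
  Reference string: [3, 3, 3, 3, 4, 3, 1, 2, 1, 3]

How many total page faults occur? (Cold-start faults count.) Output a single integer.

Answer: 4

Derivation:
Step 0: ref 3 → FAULT, frames=[3,-,-]
Step 1: ref 3 → HIT, frames=[3,-,-]
Step 2: ref 3 → HIT, frames=[3,-,-]
Step 3: ref 3 → HIT, frames=[3,-,-]
Step 4: ref 4 → FAULT, frames=[3,4,-]
Step 5: ref 3 → HIT, frames=[3,4,-]
Step 6: ref 1 → FAULT, frames=[3,4,1]
Step 7: ref 2 → FAULT (evict 4), frames=[3,2,1]
Step 8: ref 1 → HIT, frames=[3,2,1]
Step 9: ref 3 → HIT, frames=[3,2,1]
Total faults: 4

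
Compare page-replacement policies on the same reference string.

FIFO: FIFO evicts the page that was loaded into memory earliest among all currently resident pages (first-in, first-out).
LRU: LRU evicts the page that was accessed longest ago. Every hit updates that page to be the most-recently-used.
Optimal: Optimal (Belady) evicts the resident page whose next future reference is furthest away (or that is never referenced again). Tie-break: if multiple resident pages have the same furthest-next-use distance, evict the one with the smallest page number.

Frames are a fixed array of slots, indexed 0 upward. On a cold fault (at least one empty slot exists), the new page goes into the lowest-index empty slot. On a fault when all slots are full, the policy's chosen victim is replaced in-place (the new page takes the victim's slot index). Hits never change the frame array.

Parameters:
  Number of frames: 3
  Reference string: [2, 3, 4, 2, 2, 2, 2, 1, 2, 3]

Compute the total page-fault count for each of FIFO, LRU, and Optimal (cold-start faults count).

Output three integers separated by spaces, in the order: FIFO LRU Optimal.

Answer: 6 5 4

Derivation:
--- FIFO ---
  step 0: ref 2 -> FAULT, frames=[2,-,-] (faults so far: 1)
  step 1: ref 3 -> FAULT, frames=[2,3,-] (faults so far: 2)
  step 2: ref 4 -> FAULT, frames=[2,3,4] (faults so far: 3)
  step 3: ref 2 -> HIT, frames=[2,3,4] (faults so far: 3)
  step 4: ref 2 -> HIT, frames=[2,3,4] (faults so far: 3)
  step 5: ref 2 -> HIT, frames=[2,3,4] (faults so far: 3)
  step 6: ref 2 -> HIT, frames=[2,3,4] (faults so far: 3)
  step 7: ref 1 -> FAULT, evict 2, frames=[1,3,4] (faults so far: 4)
  step 8: ref 2 -> FAULT, evict 3, frames=[1,2,4] (faults so far: 5)
  step 9: ref 3 -> FAULT, evict 4, frames=[1,2,3] (faults so far: 6)
  FIFO total faults: 6
--- LRU ---
  step 0: ref 2 -> FAULT, frames=[2,-,-] (faults so far: 1)
  step 1: ref 3 -> FAULT, frames=[2,3,-] (faults so far: 2)
  step 2: ref 4 -> FAULT, frames=[2,3,4] (faults so far: 3)
  step 3: ref 2 -> HIT, frames=[2,3,4] (faults so far: 3)
  step 4: ref 2 -> HIT, frames=[2,3,4] (faults so far: 3)
  step 5: ref 2 -> HIT, frames=[2,3,4] (faults so far: 3)
  step 6: ref 2 -> HIT, frames=[2,3,4] (faults so far: 3)
  step 7: ref 1 -> FAULT, evict 3, frames=[2,1,4] (faults so far: 4)
  step 8: ref 2 -> HIT, frames=[2,1,4] (faults so far: 4)
  step 9: ref 3 -> FAULT, evict 4, frames=[2,1,3] (faults so far: 5)
  LRU total faults: 5
--- Optimal ---
  step 0: ref 2 -> FAULT, frames=[2,-,-] (faults so far: 1)
  step 1: ref 3 -> FAULT, frames=[2,3,-] (faults so far: 2)
  step 2: ref 4 -> FAULT, frames=[2,3,4] (faults so far: 3)
  step 3: ref 2 -> HIT, frames=[2,3,4] (faults so far: 3)
  step 4: ref 2 -> HIT, frames=[2,3,4] (faults so far: 3)
  step 5: ref 2 -> HIT, frames=[2,3,4] (faults so far: 3)
  step 6: ref 2 -> HIT, frames=[2,3,4] (faults so far: 3)
  step 7: ref 1 -> FAULT, evict 4, frames=[2,3,1] (faults so far: 4)
  step 8: ref 2 -> HIT, frames=[2,3,1] (faults so far: 4)
  step 9: ref 3 -> HIT, frames=[2,3,1] (faults so far: 4)
  Optimal total faults: 4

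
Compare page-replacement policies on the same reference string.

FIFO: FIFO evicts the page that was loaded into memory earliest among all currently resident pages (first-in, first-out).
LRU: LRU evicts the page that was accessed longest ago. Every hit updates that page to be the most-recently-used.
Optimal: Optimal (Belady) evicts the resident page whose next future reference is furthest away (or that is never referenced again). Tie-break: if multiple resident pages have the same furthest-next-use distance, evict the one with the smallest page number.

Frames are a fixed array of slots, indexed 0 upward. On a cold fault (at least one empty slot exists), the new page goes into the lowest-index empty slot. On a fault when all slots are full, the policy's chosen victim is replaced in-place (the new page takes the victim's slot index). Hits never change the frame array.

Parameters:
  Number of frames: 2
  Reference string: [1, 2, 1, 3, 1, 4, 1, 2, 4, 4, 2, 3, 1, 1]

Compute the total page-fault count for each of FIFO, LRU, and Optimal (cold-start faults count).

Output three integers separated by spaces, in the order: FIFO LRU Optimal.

--- FIFO ---
  step 0: ref 1 -> FAULT, frames=[1,-] (faults so far: 1)
  step 1: ref 2 -> FAULT, frames=[1,2] (faults so far: 2)
  step 2: ref 1 -> HIT, frames=[1,2] (faults so far: 2)
  step 3: ref 3 -> FAULT, evict 1, frames=[3,2] (faults so far: 3)
  step 4: ref 1 -> FAULT, evict 2, frames=[3,1] (faults so far: 4)
  step 5: ref 4 -> FAULT, evict 3, frames=[4,1] (faults so far: 5)
  step 6: ref 1 -> HIT, frames=[4,1] (faults so far: 5)
  step 7: ref 2 -> FAULT, evict 1, frames=[4,2] (faults so far: 6)
  step 8: ref 4 -> HIT, frames=[4,2] (faults so far: 6)
  step 9: ref 4 -> HIT, frames=[4,2] (faults so far: 6)
  step 10: ref 2 -> HIT, frames=[4,2] (faults so far: 6)
  step 11: ref 3 -> FAULT, evict 4, frames=[3,2] (faults so far: 7)
  step 12: ref 1 -> FAULT, evict 2, frames=[3,1] (faults so far: 8)
  step 13: ref 1 -> HIT, frames=[3,1] (faults so far: 8)
  FIFO total faults: 8
--- LRU ---
  step 0: ref 1 -> FAULT, frames=[1,-] (faults so far: 1)
  step 1: ref 2 -> FAULT, frames=[1,2] (faults so far: 2)
  step 2: ref 1 -> HIT, frames=[1,2] (faults so far: 2)
  step 3: ref 3 -> FAULT, evict 2, frames=[1,3] (faults so far: 3)
  step 4: ref 1 -> HIT, frames=[1,3] (faults so far: 3)
  step 5: ref 4 -> FAULT, evict 3, frames=[1,4] (faults so far: 4)
  step 6: ref 1 -> HIT, frames=[1,4] (faults so far: 4)
  step 7: ref 2 -> FAULT, evict 4, frames=[1,2] (faults so far: 5)
  step 8: ref 4 -> FAULT, evict 1, frames=[4,2] (faults so far: 6)
  step 9: ref 4 -> HIT, frames=[4,2] (faults so far: 6)
  step 10: ref 2 -> HIT, frames=[4,2] (faults so far: 6)
  step 11: ref 3 -> FAULT, evict 4, frames=[3,2] (faults so far: 7)
  step 12: ref 1 -> FAULT, evict 2, frames=[3,1] (faults so far: 8)
  step 13: ref 1 -> HIT, frames=[3,1] (faults so far: 8)
  LRU total faults: 8
--- Optimal ---
  step 0: ref 1 -> FAULT, frames=[1,-] (faults so far: 1)
  step 1: ref 2 -> FAULT, frames=[1,2] (faults so far: 2)
  step 2: ref 1 -> HIT, frames=[1,2] (faults so far: 2)
  step 3: ref 3 -> FAULT, evict 2, frames=[1,3] (faults so far: 3)
  step 4: ref 1 -> HIT, frames=[1,3] (faults so far: 3)
  step 5: ref 4 -> FAULT, evict 3, frames=[1,4] (faults so far: 4)
  step 6: ref 1 -> HIT, frames=[1,4] (faults so far: 4)
  step 7: ref 2 -> FAULT, evict 1, frames=[2,4] (faults so far: 5)
  step 8: ref 4 -> HIT, frames=[2,4] (faults so far: 5)
  step 9: ref 4 -> HIT, frames=[2,4] (faults so far: 5)
  step 10: ref 2 -> HIT, frames=[2,4] (faults so far: 5)
  step 11: ref 3 -> FAULT, evict 2, frames=[3,4] (faults so far: 6)
  step 12: ref 1 -> FAULT, evict 3, frames=[1,4] (faults so far: 7)
  step 13: ref 1 -> HIT, frames=[1,4] (faults so far: 7)
  Optimal total faults: 7

Answer: 8 8 7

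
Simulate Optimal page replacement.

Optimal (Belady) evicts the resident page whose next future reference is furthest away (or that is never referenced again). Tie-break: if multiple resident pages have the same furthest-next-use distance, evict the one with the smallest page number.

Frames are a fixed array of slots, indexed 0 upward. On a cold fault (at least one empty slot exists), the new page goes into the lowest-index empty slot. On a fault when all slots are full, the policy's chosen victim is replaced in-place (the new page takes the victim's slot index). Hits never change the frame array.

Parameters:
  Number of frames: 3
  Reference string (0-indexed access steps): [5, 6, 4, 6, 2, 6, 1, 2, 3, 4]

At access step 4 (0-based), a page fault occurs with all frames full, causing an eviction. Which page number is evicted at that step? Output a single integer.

Step 0: ref 5 -> FAULT, frames=[5,-,-]
Step 1: ref 6 -> FAULT, frames=[5,6,-]
Step 2: ref 4 -> FAULT, frames=[5,6,4]
Step 3: ref 6 -> HIT, frames=[5,6,4]
Step 4: ref 2 -> FAULT, evict 5, frames=[2,6,4]
At step 4: evicted page 5

Answer: 5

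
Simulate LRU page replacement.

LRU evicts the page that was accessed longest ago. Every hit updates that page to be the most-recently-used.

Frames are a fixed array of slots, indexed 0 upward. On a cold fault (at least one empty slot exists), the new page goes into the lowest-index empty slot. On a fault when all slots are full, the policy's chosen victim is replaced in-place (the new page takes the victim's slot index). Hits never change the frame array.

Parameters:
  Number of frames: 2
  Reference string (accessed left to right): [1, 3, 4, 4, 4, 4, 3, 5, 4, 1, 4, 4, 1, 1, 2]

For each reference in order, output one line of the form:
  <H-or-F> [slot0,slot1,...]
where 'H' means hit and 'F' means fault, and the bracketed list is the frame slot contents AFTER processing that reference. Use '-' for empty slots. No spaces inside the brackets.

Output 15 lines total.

F [1,-]
F [1,3]
F [4,3]
H [4,3]
H [4,3]
H [4,3]
H [4,3]
F [5,3]
F [5,4]
F [1,4]
H [1,4]
H [1,4]
H [1,4]
H [1,4]
F [1,2]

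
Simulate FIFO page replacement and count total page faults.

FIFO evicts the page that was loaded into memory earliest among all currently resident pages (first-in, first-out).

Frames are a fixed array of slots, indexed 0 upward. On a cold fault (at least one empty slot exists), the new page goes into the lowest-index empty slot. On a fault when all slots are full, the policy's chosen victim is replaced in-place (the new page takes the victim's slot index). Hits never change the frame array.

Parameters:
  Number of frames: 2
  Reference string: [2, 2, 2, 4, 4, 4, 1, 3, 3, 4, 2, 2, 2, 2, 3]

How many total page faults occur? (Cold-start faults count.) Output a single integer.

Answer: 7

Derivation:
Step 0: ref 2 → FAULT, frames=[2,-]
Step 1: ref 2 → HIT, frames=[2,-]
Step 2: ref 2 → HIT, frames=[2,-]
Step 3: ref 4 → FAULT, frames=[2,4]
Step 4: ref 4 → HIT, frames=[2,4]
Step 5: ref 4 → HIT, frames=[2,4]
Step 6: ref 1 → FAULT (evict 2), frames=[1,4]
Step 7: ref 3 → FAULT (evict 4), frames=[1,3]
Step 8: ref 3 → HIT, frames=[1,3]
Step 9: ref 4 → FAULT (evict 1), frames=[4,3]
Step 10: ref 2 → FAULT (evict 3), frames=[4,2]
Step 11: ref 2 → HIT, frames=[4,2]
Step 12: ref 2 → HIT, frames=[4,2]
Step 13: ref 2 → HIT, frames=[4,2]
Step 14: ref 3 → FAULT (evict 4), frames=[3,2]
Total faults: 7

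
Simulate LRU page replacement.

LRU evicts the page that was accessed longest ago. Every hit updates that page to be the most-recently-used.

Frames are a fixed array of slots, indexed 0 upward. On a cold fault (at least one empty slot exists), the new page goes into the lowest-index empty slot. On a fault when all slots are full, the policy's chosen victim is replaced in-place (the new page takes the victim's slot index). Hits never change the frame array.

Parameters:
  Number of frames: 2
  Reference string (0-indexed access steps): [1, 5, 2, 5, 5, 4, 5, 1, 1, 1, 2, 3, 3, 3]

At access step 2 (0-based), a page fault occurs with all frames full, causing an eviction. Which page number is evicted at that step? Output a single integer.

Step 0: ref 1 -> FAULT, frames=[1,-]
Step 1: ref 5 -> FAULT, frames=[1,5]
Step 2: ref 2 -> FAULT, evict 1, frames=[2,5]
At step 2: evicted page 1

Answer: 1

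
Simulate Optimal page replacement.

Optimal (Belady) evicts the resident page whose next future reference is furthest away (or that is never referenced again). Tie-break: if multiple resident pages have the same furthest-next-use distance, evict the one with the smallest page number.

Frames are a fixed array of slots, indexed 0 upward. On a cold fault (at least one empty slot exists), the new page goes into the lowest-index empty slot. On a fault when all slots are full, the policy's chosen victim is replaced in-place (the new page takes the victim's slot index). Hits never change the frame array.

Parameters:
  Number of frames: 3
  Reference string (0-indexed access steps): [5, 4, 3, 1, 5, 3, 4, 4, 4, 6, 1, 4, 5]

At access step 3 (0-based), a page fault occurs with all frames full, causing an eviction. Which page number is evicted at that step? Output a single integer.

Answer: 4

Derivation:
Step 0: ref 5 -> FAULT, frames=[5,-,-]
Step 1: ref 4 -> FAULT, frames=[5,4,-]
Step 2: ref 3 -> FAULT, frames=[5,4,3]
Step 3: ref 1 -> FAULT, evict 4, frames=[5,1,3]
At step 3: evicted page 4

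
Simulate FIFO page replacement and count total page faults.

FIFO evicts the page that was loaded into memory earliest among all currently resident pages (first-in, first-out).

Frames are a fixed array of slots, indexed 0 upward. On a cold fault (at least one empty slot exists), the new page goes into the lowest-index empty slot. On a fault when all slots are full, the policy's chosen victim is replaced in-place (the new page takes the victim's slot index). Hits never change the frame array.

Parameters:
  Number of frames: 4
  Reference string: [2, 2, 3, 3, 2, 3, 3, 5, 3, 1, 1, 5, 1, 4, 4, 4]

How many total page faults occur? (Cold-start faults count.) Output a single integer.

Step 0: ref 2 → FAULT, frames=[2,-,-,-]
Step 1: ref 2 → HIT, frames=[2,-,-,-]
Step 2: ref 3 → FAULT, frames=[2,3,-,-]
Step 3: ref 3 → HIT, frames=[2,3,-,-]
Step 4: ref 2 → HIT, frames=[2,3,-,-]
Step 5: ref 3 → HIT, frames=[2,3,-,-]
Step 6: ref 3 → HIT, frames=[2,3,-,-]
Step 7: ref 5 → FAULT, frames=[2,3,5,-]
Step 8: ref 3 → HIT, frames=[2,3,5,-]
Step 9: ref 1 → FAULT, frames=[2,3,5,1]
Step 10: ref 1 → HIT, frames=[2,3,5,1]
Step 11: ref 5 → HIT, frames=[2,3,5,1]
Step 12: ref 1 → HIT, frames=[2,3,5,1]
Step 13: ref 4 → FAULT (evict 2), frames=[4,3,5,1]
Step 14: ref 4 → HIT, frames=[4,3,5,1]
Step 15: ref 4 → HIT, frames=[4,3,5,1]
Total faults: 5

Answer: 5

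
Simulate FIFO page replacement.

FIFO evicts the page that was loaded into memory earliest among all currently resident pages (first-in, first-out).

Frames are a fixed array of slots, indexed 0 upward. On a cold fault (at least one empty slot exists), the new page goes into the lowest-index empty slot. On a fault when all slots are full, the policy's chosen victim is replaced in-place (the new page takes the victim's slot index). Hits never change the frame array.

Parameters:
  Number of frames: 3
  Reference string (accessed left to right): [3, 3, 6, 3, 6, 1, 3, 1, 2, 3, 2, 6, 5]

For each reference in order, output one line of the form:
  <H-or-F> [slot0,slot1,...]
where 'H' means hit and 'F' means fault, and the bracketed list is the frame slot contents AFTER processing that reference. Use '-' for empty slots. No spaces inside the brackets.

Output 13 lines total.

F [3,-,-]
H [3,-,-]
F [3,6,-]
H [3,6,-]
H [3,6,-]
F [3,6,1]
H [3,6,1]
H [3,6,1]
F [2,6,1]
F [2,3,1]
H [2,3,1]
F [2,3,6]
F [5,3,6]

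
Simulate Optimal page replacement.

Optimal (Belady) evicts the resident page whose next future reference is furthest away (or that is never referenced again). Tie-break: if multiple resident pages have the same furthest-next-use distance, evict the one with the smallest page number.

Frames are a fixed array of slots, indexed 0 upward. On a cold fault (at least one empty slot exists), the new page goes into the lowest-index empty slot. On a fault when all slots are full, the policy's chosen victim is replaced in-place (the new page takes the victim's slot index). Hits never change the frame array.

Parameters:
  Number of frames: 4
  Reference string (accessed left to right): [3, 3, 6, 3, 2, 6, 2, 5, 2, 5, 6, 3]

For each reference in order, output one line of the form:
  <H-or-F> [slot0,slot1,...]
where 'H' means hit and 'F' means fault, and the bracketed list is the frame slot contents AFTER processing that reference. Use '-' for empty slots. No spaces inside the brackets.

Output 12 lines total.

F [3,-,-,-]
H [3,-,-,-]
F [3,6,-,-]
H [3,6,-,-]
F [3,6,2,-]
H [3,6,2,-]
H [3,6,2,-]
F [3,6,2,5]
H [3,6,2,5]
H [3,6,2,5]
H [3,6,2,5]
H [3,6,2,5]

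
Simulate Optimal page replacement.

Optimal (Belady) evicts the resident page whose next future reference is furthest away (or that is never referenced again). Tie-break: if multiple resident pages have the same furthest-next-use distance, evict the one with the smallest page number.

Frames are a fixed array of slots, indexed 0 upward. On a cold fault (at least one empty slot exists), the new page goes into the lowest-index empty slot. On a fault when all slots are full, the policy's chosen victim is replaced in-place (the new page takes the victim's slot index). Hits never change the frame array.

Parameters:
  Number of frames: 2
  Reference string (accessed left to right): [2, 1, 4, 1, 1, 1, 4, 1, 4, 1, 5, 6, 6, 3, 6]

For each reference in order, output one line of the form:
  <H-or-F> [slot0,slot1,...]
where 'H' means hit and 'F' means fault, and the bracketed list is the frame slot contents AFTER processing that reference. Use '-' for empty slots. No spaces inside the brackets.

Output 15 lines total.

F [2,-]
F [2,1]
F [4,1]
H [4,1]
H [4,1]
H [4,1]
H [4,1]
H [4,1]
H [4,1]
H [4,1]
F [4,5]
F [6,5]
H [6,5]
F [6,3]
H [6,3]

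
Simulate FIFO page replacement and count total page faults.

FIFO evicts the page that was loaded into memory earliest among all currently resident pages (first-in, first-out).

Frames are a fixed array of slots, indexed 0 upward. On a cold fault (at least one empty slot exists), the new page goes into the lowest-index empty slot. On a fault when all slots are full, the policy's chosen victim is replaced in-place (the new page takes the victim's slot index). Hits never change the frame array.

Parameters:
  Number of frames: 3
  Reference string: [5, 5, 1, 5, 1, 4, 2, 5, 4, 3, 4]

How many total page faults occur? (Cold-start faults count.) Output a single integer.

Step 0: ref 5 → FAULT, frames=[5,-,-]
Step 1: ref 5 → HIT, frames=[5,-,-]
Step 2: ref 1 → FAULT, frames=[5,1,-]
Step 3: ref 5 → HIT, frames=[5,1,-]
Step 4: ref 1 → HIT, frames=[5,1,-]
Step 5: ref 4 → FAULT, frames=[5,1,4]
Step 6: ref 2 → FAULT (evict 5), frames=[2,1,4]
Step 7: ref 5 → FAULT (evict 1), frames=[2,5,4]
Step 8: ref 4 → HIT, frames=[2,5,4]
Step 9: ref 3 → FAULT (evict 4), frames=[2,5,3]
Step 10: ref 4 → FAULT (evict 2), frames=[4,5,3]
Total faults: 7

Answer: 7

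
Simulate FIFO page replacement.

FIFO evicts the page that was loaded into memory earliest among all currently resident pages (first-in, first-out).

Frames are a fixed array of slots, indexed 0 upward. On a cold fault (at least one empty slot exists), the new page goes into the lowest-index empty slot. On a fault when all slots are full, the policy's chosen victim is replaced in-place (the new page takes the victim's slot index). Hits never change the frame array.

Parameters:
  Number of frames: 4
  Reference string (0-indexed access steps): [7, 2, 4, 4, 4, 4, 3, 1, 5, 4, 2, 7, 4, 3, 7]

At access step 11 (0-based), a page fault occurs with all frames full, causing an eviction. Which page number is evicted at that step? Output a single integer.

Step 0: ref 7 -> FAULT, frames=[7,-,-,-]
Step 1: ref 2 -> FAULT, frames=[7,2,-,-]
Step 2: ref 4 -> FAULT, frames=[7,2,4,-]
Step 3: ref 4 -> HIT, frames=[7,2,4,-]
Step 4: ref 4 -> HIT, frames=[7,2,4,-]
Step 5: ref 4 -> HIT, frames=[7,2,4,-]
Step 6: ref 3 -> FAULT, frames=[7,2,4,3]
Step 7: ref 1 -> FAULT, evict 7, frames=[1,2,4,3]
Step 8: ref 5 -> FAULT, evict 2, frames=[1,5,4,3]
Step 9: ref 4 -> HIT, frames=[1,5,4,3]
Step 10: ref 2 -> FAULT, evict 4, frames=[1,5,2,3]
Step 11: ref 7 -> FAULT, evict 3, frames=[1,5,2,7]
At step 11: evicted page 3

Answer: 3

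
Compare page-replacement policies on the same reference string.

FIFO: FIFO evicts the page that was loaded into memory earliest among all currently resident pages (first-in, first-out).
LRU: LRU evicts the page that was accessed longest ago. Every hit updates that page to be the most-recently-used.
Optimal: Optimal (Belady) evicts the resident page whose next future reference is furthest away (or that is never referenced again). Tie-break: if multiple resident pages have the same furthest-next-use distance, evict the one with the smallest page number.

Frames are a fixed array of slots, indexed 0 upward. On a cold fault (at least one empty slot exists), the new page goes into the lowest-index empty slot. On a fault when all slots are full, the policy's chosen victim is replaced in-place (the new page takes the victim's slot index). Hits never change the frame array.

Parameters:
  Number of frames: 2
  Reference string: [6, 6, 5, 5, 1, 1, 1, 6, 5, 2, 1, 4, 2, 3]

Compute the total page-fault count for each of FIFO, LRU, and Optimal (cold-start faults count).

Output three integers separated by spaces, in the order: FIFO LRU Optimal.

Answer: 10 10 7

Derivation:
--- FIFO ---
  step 0: ref 6 -> FAULT, frames=[6,-] (faults so far: 1)
  step 1: ref 6 -> HIT, frames=[6,-] (faults so far: 1)
  step 2: ref 5 -> FAULT, frames=[6,5] (faults so far: 2)
  step 3: ref 5 -> HIT, frames=[6,5] (faults so far: 2)
  step 4: ref 1 -> FAULT, evict 6, frames=[1,5] (faults so far: 3)
  step 5: ref 1 -> HIT, frames=[1,5] (faults so far: 3)
  step 6: ref 1 -> HIT, frames=[1,5] (faults so far: 3)
  step 7: ref 6 -> FAULT, evict 5, frames=[1,6] (faults so far: 4)
  step 8: ref 5 -> FAULT, evict 1, frames=[5,6] (faults so far: 5)
  step 9: ref 2 -> FAULT, evict 6, frames=[5,2] (faults so far: 6)
  step 10: ref 1 -> FAULT, evict 5, frames=[1,2] (faults so far: 7)
  step 11: ref 4 -> FAULT, evict 2, frames=[1,4] (faults so far: 8)
  step 12: ref 2 -> FAULT, evict 1, frames=[2,4] (faults so far: 9)
  step 13: ref 3 -> FAULT, evict 4, frames=[2,3] (faults so far: 10)
  FIFO total faults: 10
--- LRU ---
  step 0: ref 6 -> FAULT, frames=[6,-] (faults so far: 1)
  step 1: ref 6 -> HIT, frames=[6,-] (faults so far: 1)
  step 2: ref 5 -> FAULT, frames=[6,5] (faults so far: 2)
  step 3: ref 5 -> HIT, frames=[6,5] (faults so far: 2)
  step 4: ref 1 -> FAULT, evict 6, frames=[1,5] (faults so far: 3)
  step 5: ref 1 -> HIT, frames=[1,5] (faults so far: 3)
  step 6: ref 1 -> HIT, frames=[1,5] (faults so far: 3)
  step 7: ref 6 -> FAULT, evict 5, frames=[1,6] (faults so far: 4)
  step 8: ref 5 -> FAULT, evict 1, frames=[5,6] (faults so far: 5)
  step 9: ref 2 -> FAULT, evict 6, frames=[5,2] (faults so far: 6)
  step 10: ref 1 -> FAULT, evict 5, frames=[1,2] (faults so far: 7)
  step 11: ref 4 -> FAULT, evict 2, frames=[1,4] (faults so far: 8)
  step 12: ref 2 -> FAULT, evict 1, frames=[2,4] (faults so far: 9)
  step 13: ref 3 -> FAULT, evict 4, frames=[2,3] (faults so far: 10)
  LRU total faults: 10
--- Optimal ---
  step 0: ref 6 -> FAULT, frames=[6,-] (faults so far: 1)
  step 1: ref 6 -> HIT, frames=[6,-] (faults so far: 1)
  step 2: ref 5 -> FAULT, frames=[6,5] (faults so far: 2)
  step 3: ref 5 -> HIT, frames=[6,5] (faults so far: 2)
  step 4: ref 1 -> FAULT, evict 5, frames=[6,1] (faults so far: 3)
  step 5: ref 1 -> HIT, frames=[6,1] (faults so far: 3)
  step 6: ref 1 -> HIT, frames=[6,1] (faults so far: 3)
  step 7: ref 6 -> HIT, frames=[6,1] (faults so far: 3)
  step 8: ref 5 -> FAULT, evict 6, frames=[5,1] (faults so far: 4)
  step 9: ref 2 -> FAULT, evict 5, frames=[2,1] (faults so far: 5)
  step 10: ref 1 -> HIT, frames=[2,1] (faults so far: 5)
  step 11: ref 4 -> FAULT, evict 1, frames=[2,4] (faults so far: 6)
  step 12: ref 2 -> HIT, frames=[2,4] (faults so far: 6)
  step 13: ref 3 -> FAULT, evict 2, frames=[3,4] (faults so far: 7)
  Optimal total faults: 7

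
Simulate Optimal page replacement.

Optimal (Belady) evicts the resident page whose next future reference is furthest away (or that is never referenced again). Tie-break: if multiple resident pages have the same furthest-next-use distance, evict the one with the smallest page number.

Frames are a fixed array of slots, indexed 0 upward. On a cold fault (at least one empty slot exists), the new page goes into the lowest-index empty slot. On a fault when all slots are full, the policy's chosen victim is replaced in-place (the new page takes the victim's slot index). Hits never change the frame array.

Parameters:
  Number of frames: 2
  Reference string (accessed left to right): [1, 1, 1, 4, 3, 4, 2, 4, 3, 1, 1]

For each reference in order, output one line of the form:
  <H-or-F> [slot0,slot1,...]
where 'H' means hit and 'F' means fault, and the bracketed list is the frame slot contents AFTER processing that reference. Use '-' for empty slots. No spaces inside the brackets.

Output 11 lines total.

F [1,-]
H [1,-]
H [1,-]
F [1,4]
F [3,4]
H [3,4]
F [2,4]
H [2,4]
F [3,4]
F [1,4]
H [1,4]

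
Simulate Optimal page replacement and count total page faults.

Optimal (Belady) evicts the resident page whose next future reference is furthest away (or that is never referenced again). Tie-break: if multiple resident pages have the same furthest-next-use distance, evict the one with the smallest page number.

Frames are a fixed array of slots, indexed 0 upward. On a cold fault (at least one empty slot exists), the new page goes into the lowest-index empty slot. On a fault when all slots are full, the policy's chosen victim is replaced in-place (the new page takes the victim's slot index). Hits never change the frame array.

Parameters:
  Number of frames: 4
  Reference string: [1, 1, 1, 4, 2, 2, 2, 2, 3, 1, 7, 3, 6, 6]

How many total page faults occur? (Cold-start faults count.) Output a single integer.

Answer: 6

Derivation:
Step 0: ref 1 → FAULT, frames=[1,-,-,-]
Step 1: ref 1 → HIT, frames=[1,-,-,-]
Step 2: ref 1 → HIT, frames=[1,-,-,-]
Step 3: ref 4 → FAULT, frames=[1,4,-,-]
Step 4: ref 2 → FAULT, frames=[1,4,2,-]
Step 5: ref 2 → HIT, frames=[1,4,2,-]
Step 6: ref 2 → HIT, frames=[1,4,2,-]
Step 7: ref 2 → HIT, frames=[1,4,2,-]
Step 8: ref 3 → FAULT, frames=[1,4,2,3]
Step 9: ref 1 → HIT, frames=[1,4,2,3]
Step 10: ref 7 → FAULT (evict 1), frames=[7,4,2,3]
Step 11: ref 3 → HIT, frames=[7,4,2,3]
Step 12: ref 6 → FAULT (evict 2), frames=[7,4,6,3]
Step 13: ref 6 → HIT, frames=[7,4,6,3]
Total faults: 6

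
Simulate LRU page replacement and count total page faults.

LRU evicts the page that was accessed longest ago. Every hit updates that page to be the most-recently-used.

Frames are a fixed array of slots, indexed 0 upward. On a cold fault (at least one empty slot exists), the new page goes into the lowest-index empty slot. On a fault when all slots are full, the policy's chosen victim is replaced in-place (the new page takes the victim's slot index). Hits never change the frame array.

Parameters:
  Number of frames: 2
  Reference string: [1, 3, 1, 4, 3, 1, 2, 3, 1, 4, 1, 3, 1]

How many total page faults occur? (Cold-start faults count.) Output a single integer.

Answer: 10

Derivation:
Step 0: ref 1 → FAULT, frames=[1,-]
Step 1: ref 3 → FAULT, frames=[1,3]
Step 2: ref 1 → HIT, frames=[1,3]
Step 3: ref 4 → FAULT (evict 3), frames=[1,4]
Step 4: ref 3 → FAULT (evict 1), frames=[3,4]
Step 5: ref 1 → FAULT (evict 4), frames=[3,1]
Step 6: ref 2 → FAULT (evict 3), frames=[2,1]
Step 7: ref 3 → FAULT (evict 1), frames=[2,3]
Step 8: ref 1 → FAULT (evict 2), frames=[1,3]
Step 9: ref 4 → FAULT (evict 3), frames=[1,4]
Step 10: ref 1 → HIT, frames=[1,4]
Step 11: ref 3 → FAULT (evict 4), frames=[1,3]
Step 12: ref 1 → HIT, frames=[1,3]
Total faults: 10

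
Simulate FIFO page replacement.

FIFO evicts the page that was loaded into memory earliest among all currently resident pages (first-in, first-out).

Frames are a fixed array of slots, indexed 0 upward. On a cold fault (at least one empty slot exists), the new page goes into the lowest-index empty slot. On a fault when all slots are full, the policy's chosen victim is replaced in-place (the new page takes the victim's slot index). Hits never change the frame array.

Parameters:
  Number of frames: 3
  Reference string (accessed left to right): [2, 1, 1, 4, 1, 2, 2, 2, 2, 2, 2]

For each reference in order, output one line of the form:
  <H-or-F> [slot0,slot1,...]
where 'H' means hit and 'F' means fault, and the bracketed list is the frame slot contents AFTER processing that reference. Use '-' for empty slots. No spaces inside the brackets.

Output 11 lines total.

F [2,-,-]
F [2,1,-]
H [2,1,-]
F [2,1,4]
H [2,1,4]
H [2,1,4]
H [2,1,4]
H [2,1,4]
H [2,1,4]
H [2,1,4]
H [2,1,4]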